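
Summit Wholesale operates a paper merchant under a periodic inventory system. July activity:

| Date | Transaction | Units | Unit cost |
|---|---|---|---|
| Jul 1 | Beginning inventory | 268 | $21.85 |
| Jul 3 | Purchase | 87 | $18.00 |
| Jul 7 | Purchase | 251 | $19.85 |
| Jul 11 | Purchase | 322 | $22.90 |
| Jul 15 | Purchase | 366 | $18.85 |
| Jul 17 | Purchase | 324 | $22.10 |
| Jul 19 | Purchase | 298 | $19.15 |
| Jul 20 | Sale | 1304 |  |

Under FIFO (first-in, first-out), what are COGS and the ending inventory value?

COGS = $26,898.05; ending inventory = $12,646.10

Jul 20, 1304 sold [FIFO — oldest first]: 268 @ $21.85 + 87 @ $18.00 + 251 @ $19.85 + 322 @ $22.90 + 366 @ $18.85 + 10 @ $22.10 = $26,898.05
Ending inventory: 314 @ $22.10 + 298 @ $19.15 = $12,646.10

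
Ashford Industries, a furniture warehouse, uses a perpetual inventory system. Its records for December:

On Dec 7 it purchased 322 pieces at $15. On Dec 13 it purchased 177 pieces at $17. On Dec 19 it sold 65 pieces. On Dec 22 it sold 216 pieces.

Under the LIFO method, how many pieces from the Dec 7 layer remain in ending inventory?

218

Dec 19, 65 sold [LIFO — newest first]: 65 @ $17 = $1,105
Dec 22, 216 sold [LIFO — newest first]: 112 @ $17 + 104 @ $15 = $3,464
Total COGS = $1,105 + $3,464 = $4,569
Ending inventory: 218 @ $15 = $3,270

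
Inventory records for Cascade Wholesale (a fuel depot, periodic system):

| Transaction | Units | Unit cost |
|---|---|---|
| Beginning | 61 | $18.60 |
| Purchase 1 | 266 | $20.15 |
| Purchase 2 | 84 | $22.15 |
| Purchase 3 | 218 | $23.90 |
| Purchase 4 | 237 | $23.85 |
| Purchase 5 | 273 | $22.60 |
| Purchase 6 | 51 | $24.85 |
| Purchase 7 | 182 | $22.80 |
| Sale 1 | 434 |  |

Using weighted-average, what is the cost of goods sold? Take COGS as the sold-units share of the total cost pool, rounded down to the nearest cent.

COGS = $9,744.28

Sale 1, sell 434: 434/1372 × $30,804.50 → $9,744.28
Ending inventory (cost pool remaining) = $21,060.22
Check: goods available $30,804.50 = COGS $9,744.28 + ending $21,060.22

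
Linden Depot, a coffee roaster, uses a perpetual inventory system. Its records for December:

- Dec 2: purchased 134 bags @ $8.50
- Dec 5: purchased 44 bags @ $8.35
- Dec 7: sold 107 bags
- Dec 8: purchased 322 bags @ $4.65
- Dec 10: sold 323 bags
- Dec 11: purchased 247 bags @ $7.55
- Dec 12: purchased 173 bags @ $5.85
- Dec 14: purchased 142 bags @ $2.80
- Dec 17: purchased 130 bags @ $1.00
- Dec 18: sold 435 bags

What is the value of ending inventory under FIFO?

Ending inventory = $849.35

Dec 7, 107 sold [FIFO — oldest first]: 107 @ $8.50 = $909.50
Dec 10, 323 sold [FIFO — oldest first]: 27 @ $8.50 + 44 @ $8.35 + 252 @ $4.65 = $1,768.70
Dec 18, 435 sold [FIFO — oldest first]: 70 @ $4.65 + 247 @ $7.55 + 118 @ $5.85 = $2,880.65
Total COGS = $909.50 + $1,768.70 + $2,880.65 = $5,558.85
Ending inventory: 55 @ $5.85 + 142 @ $2.80 + 130 @ $1.00 = $849.35
Check: goods available $6,408.20 = COGS $5,558.85 + ending $849.35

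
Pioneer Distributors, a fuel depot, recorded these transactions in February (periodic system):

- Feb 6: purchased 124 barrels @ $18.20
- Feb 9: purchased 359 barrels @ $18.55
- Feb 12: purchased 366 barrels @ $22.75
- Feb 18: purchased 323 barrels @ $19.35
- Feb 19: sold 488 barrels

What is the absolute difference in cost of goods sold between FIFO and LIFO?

FIFO COGS: 124 @ $18.20 + 359 @ $18.55 + 5 @ $22.75 = $9,030.00
LIFO COGS: 323 @ $19.35 + 165 @ $22.75 = $10,003.80
Difference = |$9,030.00 − $10,003.80| = $973.80

$973.80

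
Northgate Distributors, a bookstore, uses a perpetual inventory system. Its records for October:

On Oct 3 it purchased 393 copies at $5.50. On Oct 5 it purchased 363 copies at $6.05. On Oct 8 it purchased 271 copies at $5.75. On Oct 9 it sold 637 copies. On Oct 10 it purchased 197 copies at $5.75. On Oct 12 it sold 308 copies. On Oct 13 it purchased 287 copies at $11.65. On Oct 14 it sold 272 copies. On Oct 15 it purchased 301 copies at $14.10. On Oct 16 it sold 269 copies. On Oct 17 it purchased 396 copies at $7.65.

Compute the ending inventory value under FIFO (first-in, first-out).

Ending inventory = $7,564.75

Oct 9, 637 sold [FIFO — oldest first]: 393 @ $5.50 + 244 @ $6.05 = $3,637.70
Oct 12, 308 sold [FIFO — oldest first]: 119 @ $6.05 + 189 @ $5.75 = $1,806.70
Oct 14, 272 sold [FIFO — oldest first]: 82 @ $5.75 + 190 @ $5.75 = $1,564.00
Oct 16, 269 sold [FIFO — oldest first]: 7 @ $5.75 + 262 @ $11.65 = $3,092.55
Total COGS = $3,637.70 + $1,806.70 + $1,564.00 + $3,092.55 = $10,100.95
Ending inventory: 25 @ $11.65 + 301 @ $14.10 + 396 @ $7.65 = $7,564.75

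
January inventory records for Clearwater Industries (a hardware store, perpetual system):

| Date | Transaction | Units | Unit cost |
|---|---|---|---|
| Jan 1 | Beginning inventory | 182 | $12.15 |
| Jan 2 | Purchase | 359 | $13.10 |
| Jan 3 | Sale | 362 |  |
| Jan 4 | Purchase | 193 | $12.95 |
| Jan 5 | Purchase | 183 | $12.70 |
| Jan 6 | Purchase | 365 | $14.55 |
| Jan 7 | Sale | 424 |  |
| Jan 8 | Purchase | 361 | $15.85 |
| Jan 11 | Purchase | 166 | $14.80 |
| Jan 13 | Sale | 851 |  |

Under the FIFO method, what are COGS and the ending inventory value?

COGS = $22,675.15; ending inventory = $2,551.90

Jan 3, 362 sold [FIFO — oldest first]: 182 @ $12.15 + 180 @ $13.10 = $4,569.30
Jan 7, 424 sold [FIFO — oldest first]: 179 @ $13.10 + 193 @ $12.95 + 52 @ $12.70 = $5,504.65
Jan 13, 851 sold [FIFO — oldest first]: 131 @ $12.70 + 365 @ $14.55 + 355 @ $15.85 = $12,601.20
Total COGS = $4,569.30 + $5,504.65 + $12,601.20 = $22,675.15
Ending inventory: 6 @ $15.85 + 166 @ $14.80 = $2,551.90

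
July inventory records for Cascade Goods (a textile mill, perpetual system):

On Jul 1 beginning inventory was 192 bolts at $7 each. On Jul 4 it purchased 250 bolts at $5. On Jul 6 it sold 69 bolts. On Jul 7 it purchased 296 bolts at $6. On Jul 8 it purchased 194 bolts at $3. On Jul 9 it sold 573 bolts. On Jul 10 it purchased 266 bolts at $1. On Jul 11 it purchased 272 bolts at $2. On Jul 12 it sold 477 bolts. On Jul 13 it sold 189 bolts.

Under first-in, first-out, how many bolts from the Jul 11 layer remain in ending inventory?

Jul 6, 69 sold [FIFO — oldest first]: 69 @ $7 = $483
Jul 9, 573 sold [FIFO — oldest first]: 123 @ $7 + 250 @ $5 + 200 @ $6 = $3,311
Jul 12, 477 sold [FIFO — oldest first]: 96 @ $6 + 194 @ $3 + 187 @ $1 = $1,345
Jul 13, 189 sold [FIFO — oldest first]: 79 @ $1 + 110 @ $2 = $299
Total COGS = $483 + $3,311 + $1,345 + $299 = $5,438
Ending inventory: 162 @ $2 = $324

162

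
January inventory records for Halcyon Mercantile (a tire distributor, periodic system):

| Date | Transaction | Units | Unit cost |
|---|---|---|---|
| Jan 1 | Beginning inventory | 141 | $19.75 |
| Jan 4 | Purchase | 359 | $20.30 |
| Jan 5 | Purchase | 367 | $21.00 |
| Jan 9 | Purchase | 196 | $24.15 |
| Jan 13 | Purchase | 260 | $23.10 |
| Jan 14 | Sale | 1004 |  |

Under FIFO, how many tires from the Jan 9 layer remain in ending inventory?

59

Jan 14, 1004 sold [FIFO — oldest first]: 141 @ $19.75 + 359 @ $20.30 + 367 @ $21.00 + 137 @ $24.15 = $21,088.00
Ending inventory: 59 @ $24.15 + 260 @ $23.10 = $7,430.85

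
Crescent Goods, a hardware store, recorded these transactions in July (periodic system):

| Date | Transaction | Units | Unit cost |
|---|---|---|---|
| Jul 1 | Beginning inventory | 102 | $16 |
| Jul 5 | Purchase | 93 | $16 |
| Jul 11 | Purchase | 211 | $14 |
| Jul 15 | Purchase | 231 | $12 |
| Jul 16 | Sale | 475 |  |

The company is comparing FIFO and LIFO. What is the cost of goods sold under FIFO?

FIFO COGS: 102 @ $16 + 93 @ $16 + 211 @ $14 + 69 @ $12 = $6,902
LIFO COGS: 231 @ $12 + 211 @ $14 + 33 @ $16 = $6,254

COGS = $6,902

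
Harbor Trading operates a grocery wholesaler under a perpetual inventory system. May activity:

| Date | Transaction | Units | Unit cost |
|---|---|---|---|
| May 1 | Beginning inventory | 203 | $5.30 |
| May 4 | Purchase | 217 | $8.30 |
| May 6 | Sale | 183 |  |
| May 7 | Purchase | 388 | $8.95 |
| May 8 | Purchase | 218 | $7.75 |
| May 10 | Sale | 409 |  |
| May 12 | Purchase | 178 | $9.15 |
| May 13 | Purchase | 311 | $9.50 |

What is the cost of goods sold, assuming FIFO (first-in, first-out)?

May 6, 183 sold [FIFO — oldest first]: 183 @ $5.30 = $969.90
May 10, 409 sold [FIFO — oldest first]: 20 @ $5.30 + 217 @ $8.30 + 172 @ $8.95 = $3,446.50
Total COGS = $969.90 + $3,446.50 = $4,416.40
Ending inventory: 216 @ $8.95 + 218 @ $7.75 + 178 @ $9.15 + 311 @ $9.50 = $8,205.90

COGS = $4,416.40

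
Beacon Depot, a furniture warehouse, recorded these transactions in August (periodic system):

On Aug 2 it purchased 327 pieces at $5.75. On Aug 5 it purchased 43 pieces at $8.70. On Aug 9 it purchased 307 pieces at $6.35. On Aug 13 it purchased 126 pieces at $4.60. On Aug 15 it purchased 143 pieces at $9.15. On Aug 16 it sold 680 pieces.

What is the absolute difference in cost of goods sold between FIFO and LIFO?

FIFO COGS: 327 @ $5.75 + 43 @ $8.70 + 307 @ $6.35 + 3 @ $4.60 = $4,217.60
LIFO COGS: 143 @ $9.15 + 126 @ $4.60 + 307 @ $6.35 + 43 @ $8.70 + 61 @ $5.75 = $4,562.35
Difference = |$4,217.60 − $4,562.35| = $344.75

$344.75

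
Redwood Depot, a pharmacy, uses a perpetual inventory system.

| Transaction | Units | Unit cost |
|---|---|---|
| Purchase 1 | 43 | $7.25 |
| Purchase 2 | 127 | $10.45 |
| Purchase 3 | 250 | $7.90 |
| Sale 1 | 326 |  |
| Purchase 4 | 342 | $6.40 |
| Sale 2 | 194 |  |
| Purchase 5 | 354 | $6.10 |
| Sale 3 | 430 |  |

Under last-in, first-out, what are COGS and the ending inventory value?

COGS = $6,656.60; ending inventory = $1,305.50

Sale 1 (326) [LIFO — newest first]: 250 @ $7.90 + 76 @ $10.45 = $2,769.20
Sale 2 (194) [LIFO — newest first]: 194 @ $6.40 = $1,241.60
Sale 3 (430) [LIFO — newest first]: 354 @ $6.10 + 76 @ $6.40 = $2,645.80
Total COGS = $2,769.20 + $1,241.60 + $2,645.80 = $6,656.60
Ending inventory: 43 @ $7.25 + 51 @ $10.45 + 72 @ $6.40 = $1,305.50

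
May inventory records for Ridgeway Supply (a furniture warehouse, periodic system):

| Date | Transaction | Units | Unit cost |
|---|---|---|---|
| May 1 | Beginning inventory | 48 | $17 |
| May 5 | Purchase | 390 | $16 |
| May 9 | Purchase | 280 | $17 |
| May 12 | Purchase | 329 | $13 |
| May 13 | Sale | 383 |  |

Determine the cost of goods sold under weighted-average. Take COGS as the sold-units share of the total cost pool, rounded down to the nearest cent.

COGS = $5,886.93

May 13, sell 383: 383/1047 × $16,093.00 → $5,886.93
Ending inventory (cost pool remaining) = $10,206.07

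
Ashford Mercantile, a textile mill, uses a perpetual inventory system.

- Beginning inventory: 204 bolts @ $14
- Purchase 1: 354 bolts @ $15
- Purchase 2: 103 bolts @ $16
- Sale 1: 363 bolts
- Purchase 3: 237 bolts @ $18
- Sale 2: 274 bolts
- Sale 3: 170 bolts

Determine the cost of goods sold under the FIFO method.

Sale 1 (363) [FIFO — oldest first]: 204 @ $14 + 159 @ $15 = $5,241
Sale 2 (274) [FIFO — oldest first]: 195 @ $15 + 79 @ $16 = $4,189
Sale 3 (170) [FIFO — oldest first]: 24 @ $16 + 146 @ $18 = $3,012
Total COGS = $5,241 + $4,189 + $3,012 = $12,442
Ending inventory: 91 @ $18 = $1,638

COGS = $12,442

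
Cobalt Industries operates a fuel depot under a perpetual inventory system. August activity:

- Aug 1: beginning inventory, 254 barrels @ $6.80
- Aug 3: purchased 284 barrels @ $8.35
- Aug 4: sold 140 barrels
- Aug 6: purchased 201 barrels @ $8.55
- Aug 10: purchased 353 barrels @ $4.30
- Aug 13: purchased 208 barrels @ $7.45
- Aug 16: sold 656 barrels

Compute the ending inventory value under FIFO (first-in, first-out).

Aug 4, 140 sold [FIFO — oldest first]: 140 @ $6.80 = $952.00
Aug 16, 656 sold [FIFO — oldest first]: 114 @ $6.80 + 284 @ $8.35 + 201 @ $8.55 + 57 @ $4.30 = $5,110.25
Total COGS = $952.00 + $5,110.25 = $6,062.25
Ending inventory: 296 @ $4.30 + 208 @ $7.45 = $2,822.40
Check: goods available $8,884.65 = COGS $6,062.25 + ending $2,822.40

Ending inventory = $2,822.40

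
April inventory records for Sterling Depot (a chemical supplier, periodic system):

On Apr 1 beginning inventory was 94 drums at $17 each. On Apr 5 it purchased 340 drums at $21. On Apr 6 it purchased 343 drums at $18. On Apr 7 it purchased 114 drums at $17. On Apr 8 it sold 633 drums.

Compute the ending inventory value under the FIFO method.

Ending inventory = $4,530

Apr 8, 633 sold [FIFO — oldest first]: 94 @ $17 + 340 @ $21 + 199 @ $18 = $12,320
Ending inventory: 144 @ $18 + 114 @ $17 = $4,530
Check: goods available $16,850 = COGS $12,320 + ending $4,530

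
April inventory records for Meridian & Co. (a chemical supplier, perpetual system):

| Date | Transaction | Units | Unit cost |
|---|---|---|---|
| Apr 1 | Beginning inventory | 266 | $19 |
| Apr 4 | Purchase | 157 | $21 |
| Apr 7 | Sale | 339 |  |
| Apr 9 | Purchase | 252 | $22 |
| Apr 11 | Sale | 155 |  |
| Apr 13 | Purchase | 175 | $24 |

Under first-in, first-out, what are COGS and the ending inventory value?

Apr 7, 339 sold [FIFO — oldest first]: 266 @ $19 + 73 @ $21 = $6,587
Apr 11, 155 sold [FIFO — oldest first]: 84 @ $21 + 71 @ $22 = $3,326
Total COGS = $6,587 + $3,326 = $9,913
Ending inventory: 181 @ $22 + 175 @ $24 = $8,182
Check: goods available $18,095 = COGS $9,913 + ending $8,182

COGS = $9,913; ending inventory = $8,182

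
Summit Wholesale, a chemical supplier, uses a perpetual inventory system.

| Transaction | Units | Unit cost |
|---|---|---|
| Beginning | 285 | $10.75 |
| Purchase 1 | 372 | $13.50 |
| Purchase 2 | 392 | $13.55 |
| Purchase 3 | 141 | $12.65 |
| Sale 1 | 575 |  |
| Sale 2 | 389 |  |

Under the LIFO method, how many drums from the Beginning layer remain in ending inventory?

Sale 1 (575) [LIFO — newest first]: 141 @ $12.65 + 392 @ $13.55 + 42 @ $13.50 = $7,662.25
Sale 2 (389) [LIFO — newest first]: 330 @ $13.50 + 59 @ $10.75 = $5,089.25
Total COGS = $7,662.25 + $5,089.25 = $12,751.50
Ending inventory: 226 @ $10.75 = $2,429.50
Check: goods available $15,181.00 = COGS $12,751.50 + ending $2,429.50

226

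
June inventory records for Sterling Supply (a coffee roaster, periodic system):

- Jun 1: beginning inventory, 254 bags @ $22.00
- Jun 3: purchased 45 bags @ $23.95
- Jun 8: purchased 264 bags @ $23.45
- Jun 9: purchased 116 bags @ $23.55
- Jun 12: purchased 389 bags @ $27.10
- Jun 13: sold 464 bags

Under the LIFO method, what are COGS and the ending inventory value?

COGS = $12,308.15; ending inventory = $13,822.10

Jun 13, 464 sold [LIFO — newest first]: 389 @ $27.10 + 75 @ $23.55 = $12,308.15
Ending inventory: 254 @ $22.00 + 45 @ $23.95 + 264 @ $23.45 + 41 @ $23.55 = $13,822.10
Check: goods available $26,130.25 = COGS $12,308.15 + ending $13,822.10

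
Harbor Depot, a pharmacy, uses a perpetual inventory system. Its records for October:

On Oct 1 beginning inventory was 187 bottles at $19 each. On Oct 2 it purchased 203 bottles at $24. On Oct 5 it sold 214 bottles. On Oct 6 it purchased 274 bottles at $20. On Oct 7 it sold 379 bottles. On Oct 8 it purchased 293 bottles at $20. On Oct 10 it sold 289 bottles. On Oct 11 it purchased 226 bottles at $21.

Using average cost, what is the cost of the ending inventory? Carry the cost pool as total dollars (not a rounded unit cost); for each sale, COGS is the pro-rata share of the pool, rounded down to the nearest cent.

After Oct 1: 187 on hand, pool $3,553.00 (≈ $19.0000 each)
After Oct 2: 390 on hand, pool $8,425.00 (≈ $21.6026 each)
Oct 5, sell 214: 214/390 × $8,425.00 → $4,622.94
After Oct 6: 450 on hand, pool $9,282.06 (≈ $20.6268 each)
Oct 7, sell 379: 379/450 × $9,282.06 → $7,817.55
After Oct 8: 364 on hand, pool $7,324.51 (≈ $20.1223 each)
Oct 10, sell 289: 289/364 × $7,324.51 → $5,815.33
After Oct 11: 301 on hand, pool $6,255.18 (≈ $20.7813 each)
Total COGS = $4,622.94 + $7,817.55 + $5,815.33 = $18,255.82
Ending inventory (cost pool remaining) = $6,255.18

Ending inventory = $6,255.18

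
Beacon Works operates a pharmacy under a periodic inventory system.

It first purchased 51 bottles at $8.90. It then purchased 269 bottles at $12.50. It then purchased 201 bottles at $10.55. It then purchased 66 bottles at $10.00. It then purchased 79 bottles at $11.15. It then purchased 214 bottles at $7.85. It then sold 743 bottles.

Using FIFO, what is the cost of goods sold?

Sale 1 (743) [FIFO — oldest first]: 51 @ $8.90 + 269 @ $12.50 + 201 @ $10.55 + 66 @ $10.00 + 79 @ $11.15 + 77 @ $7.85 = $8,082.25
Ending inventory: 137 @ $7.85 = $1,075.45

COGS = $8,082.25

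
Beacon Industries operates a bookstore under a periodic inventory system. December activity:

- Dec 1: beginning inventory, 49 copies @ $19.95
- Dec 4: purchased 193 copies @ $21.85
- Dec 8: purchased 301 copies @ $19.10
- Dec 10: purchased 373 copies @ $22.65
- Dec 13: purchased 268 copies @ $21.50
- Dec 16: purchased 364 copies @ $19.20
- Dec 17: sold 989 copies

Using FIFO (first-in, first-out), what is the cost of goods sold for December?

Dec 17, 989 sold [FIFO — oldest first]: 49 @ $19.95 + 193 @ $21.85 + 301 @ $19.10 + 373 @ $22.65 + 73 @ $21.50 = $20,961.65
Ending inventory: 195 @ $21.50 + 364 @ $19.20 = $11,181.30

COGS = $20,961.65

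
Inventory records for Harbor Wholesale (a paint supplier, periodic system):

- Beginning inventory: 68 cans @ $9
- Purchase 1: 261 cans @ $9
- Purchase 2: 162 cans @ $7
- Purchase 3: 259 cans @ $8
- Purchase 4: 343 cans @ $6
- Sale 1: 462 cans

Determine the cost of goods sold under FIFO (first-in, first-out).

Sale 1 (462) [FIFO — oldest first]: 68 @ $9 + 261 @ $9 + 133 @ $7 = $3,892
Ending inventory: 29 @ $7 + 259 @ $8 + 343 @ $6 = $4,333

COGS = $3,892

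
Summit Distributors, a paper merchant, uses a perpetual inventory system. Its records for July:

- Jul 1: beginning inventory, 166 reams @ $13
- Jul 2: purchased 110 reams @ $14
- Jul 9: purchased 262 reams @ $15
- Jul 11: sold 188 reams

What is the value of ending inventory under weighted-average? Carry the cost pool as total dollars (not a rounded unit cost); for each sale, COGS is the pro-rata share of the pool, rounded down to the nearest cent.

Ending inventory = $4,962.46

After Jul 1: 166 on hand, pool $2,158.00 (≈ $13.0000 each)
After Jul 2: 276 on hand, pool $3,698.00 (≈ $13.3986 each)
After Jul 9: 538 on hand, pool $7,628.00 (≈ $14.1784 each)
Jul 11, sell 188: 188/538 × $7,628.00 → $2,665.54
Ending inventory (cost pool remaining) = $4,962.46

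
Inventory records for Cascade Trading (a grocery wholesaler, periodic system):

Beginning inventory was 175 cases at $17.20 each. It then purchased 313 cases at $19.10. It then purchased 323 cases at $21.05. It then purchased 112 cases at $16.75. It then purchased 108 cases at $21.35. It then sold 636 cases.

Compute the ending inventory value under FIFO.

Ending inventory = $7,865.55

Sale 1 (636) [FIFO — oldest first]: 175 @ $17.20 + 313 @ $19.10 + 148 @ $21.05 = $12,103.70
Ending inventory: 175 @ $21.05 + 112 @ $16.75 + 108 @ $21.35 = $7,865.55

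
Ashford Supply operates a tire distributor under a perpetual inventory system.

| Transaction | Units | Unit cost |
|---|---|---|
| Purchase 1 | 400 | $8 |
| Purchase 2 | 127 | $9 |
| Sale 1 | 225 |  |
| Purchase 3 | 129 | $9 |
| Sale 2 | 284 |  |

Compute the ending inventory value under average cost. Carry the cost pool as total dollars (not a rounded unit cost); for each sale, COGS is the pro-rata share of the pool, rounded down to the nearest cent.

After Purchase 1: 400 on hand, pool $3,200.00 (≈ $8.0000 each)
After Purchase 2: 527 on hand, pool $4,343.00 (≈ $8.2410 each)
Sale 1, sell 225: 225/527 × $4,343.00 → $1,854.22
After Purchase 3: 431 on hand, pool $3,649.78 (≈ $8.4682 each)
Sale 2, sell 284: 284/431 × $3,649.78 → $2,404.95
Total COGS = $1,854.22 + $2,404.95 = $4,259.17
Ending inventory (cost pool remaining) = $1,244.83

Ending inventory = $1,244.83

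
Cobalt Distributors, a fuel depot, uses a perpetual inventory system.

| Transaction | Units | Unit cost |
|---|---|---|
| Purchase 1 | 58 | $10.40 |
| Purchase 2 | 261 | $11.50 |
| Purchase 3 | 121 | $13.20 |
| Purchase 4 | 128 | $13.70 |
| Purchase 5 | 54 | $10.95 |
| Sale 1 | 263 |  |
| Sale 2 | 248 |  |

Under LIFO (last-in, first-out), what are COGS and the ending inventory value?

Sale 1 (263) [LIFO — newest first]: 54 @ $10.95 + 128 @ $13.70 + 81 @ $13.20 = $3,414.10
Sale 2 (248) [LIFO — newest first]: 40 @ $13.20 + 208 @ $11.50 = $2,920.00
Total COGS = $3,414.10 + $2,920.00 = $6,334.10
Ending inventory: 58 @ $10.40 + 53 @ $11.50 = $1,212.70
Check: goods available $7,546.80 = COGS $6,334.10 + ending $1,212.70

COGS = $6,334.10; ending inventory = $1,212.70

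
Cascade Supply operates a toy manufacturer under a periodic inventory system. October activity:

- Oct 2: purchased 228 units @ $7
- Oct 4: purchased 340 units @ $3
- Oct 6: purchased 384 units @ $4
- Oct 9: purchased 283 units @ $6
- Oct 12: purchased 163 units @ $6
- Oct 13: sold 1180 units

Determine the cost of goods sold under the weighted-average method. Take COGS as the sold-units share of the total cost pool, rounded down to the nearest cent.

Oct 13, sell 1180: 1180/1398 × $6,828.00 → $5,763.26
Ending inventory (cost pool remaining) = $1,064.74
Check: goods available $6,828.00 = COGS $5,763.26 + ending $1,064.74

COGS = $5,763.26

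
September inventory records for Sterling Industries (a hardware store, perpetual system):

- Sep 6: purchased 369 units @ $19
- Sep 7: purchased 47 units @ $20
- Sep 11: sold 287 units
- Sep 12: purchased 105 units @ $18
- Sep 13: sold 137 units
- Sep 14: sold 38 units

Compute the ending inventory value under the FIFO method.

Ending inventory = $1,062

Sep 11, 287 sold [FIFO — oldest first]: 287 @ $19 = $5,453
Sep 13, 137 sold [FIFO — oldest first]: 82 @ $19 + 47 @ $20 + 8 @ $18 = $2,642
Sep 14, 38 sold [FIFO — oldest first]: 38 @ $18 = $684
Total COGS = $5,453 + $2,642 + $684 = $8,779
Ending inventory: 59 @ $18 = $1,062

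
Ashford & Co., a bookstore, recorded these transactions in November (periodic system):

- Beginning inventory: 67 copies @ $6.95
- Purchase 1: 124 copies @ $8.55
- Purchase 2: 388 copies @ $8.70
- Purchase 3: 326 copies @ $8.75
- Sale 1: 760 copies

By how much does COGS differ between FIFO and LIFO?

$136.20

FIFO COGS: 67 @ $6.95 + 124 @ $8.55 + 388 @ $8.70 + 181 @ $8.75 = $6,485.20
LIFO COGS: 326 @ $8.75 + 388 @ $8.70 + 46 @ $8.55 = $6,621.40
Difference = |$6,485.20 − $6,621.40| = $136.20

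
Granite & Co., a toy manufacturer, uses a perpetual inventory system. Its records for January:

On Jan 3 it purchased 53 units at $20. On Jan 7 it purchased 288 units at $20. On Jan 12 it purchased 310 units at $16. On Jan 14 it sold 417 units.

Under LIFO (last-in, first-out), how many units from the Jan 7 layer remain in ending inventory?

Jan 14, 417 sold [LIFO — newest first]: 310 @ $16 + 107 @ $20 = $7,100
Ending inventory: 53 @ $20 + 181 @ $20 = $4,680

181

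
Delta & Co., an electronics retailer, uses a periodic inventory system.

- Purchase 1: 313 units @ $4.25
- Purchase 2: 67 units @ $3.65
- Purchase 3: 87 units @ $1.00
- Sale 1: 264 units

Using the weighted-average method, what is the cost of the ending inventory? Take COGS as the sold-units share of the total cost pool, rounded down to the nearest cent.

Sale 1, sell 264: 264/467 × $1,661.80 → $939.43
Ending inventory (cost pool remaining) = $722.37
Check: goods available $1,661.80 = COGS $939.43 + ending $722.37

Ending inventory = $722.37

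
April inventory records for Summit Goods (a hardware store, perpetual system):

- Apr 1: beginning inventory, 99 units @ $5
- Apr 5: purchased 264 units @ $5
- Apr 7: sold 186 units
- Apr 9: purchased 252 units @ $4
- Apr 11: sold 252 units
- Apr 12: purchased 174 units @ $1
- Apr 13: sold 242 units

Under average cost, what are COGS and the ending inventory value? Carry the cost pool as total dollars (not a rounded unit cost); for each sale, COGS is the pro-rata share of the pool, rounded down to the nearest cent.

After Apr 1: 99 on hand, pool $495.00 (≈ $5.0000 each)
After Apr 5: 363 on hand, pool $1,815.00 (≈ $5.0000 each)
Apr 7, sell 186: 186/363 × $1,815.00 → $930.00
After Apr 9: 429 on hand, pool $1,893.00 (≈ $4.4126 each)
Apr 11, sell 252: 252/429 × $1,893.00 → $1,111.97
After Apr 12: 351 on hand, pool $955.03 (≈ $2.7209 each)
Apr 13, sell 242: 242/351 × $955.03 → $658.45
Total COGS = $930.00 + $1,111.97 + $658.45 = $2,700.42
Ending inventory (cost pool remaining) = $296.58

COGS = $2,700.42; ending inventory = $296.58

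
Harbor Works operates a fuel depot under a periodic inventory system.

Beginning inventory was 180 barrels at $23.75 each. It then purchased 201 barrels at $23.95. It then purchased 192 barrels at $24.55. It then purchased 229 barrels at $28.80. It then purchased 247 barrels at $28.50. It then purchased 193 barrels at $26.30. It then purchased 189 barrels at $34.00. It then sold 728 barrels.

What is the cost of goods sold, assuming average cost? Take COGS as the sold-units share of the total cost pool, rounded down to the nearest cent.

COGS = $19,809.71

Sale 1, sell 728: 728/1431 × $38,939.15 → $19,809.71
Ending inventory (cost pool remaining) = $19,129.44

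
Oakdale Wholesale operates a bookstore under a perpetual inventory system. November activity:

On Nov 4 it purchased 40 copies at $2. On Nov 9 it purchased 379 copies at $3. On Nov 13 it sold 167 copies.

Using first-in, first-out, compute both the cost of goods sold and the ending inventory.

Nov 13, 167 sold [FIFO — oldest first]: 40 @ $2 + 127 @ $3 = $461
Ending inventory: 252 @ $3 = $756
Check: goods available $1,217 = COGS $461 + ending $756

COGS = $461; ending inventory = $756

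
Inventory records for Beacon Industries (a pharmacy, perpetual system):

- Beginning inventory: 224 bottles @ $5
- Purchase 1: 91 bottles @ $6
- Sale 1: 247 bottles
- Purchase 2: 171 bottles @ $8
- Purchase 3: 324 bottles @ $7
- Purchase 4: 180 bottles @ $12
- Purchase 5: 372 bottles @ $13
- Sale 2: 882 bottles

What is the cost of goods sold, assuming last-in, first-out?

COGS = $10,638

Sale 1 (247) [LIFO — newest first]: 91 @ $6 + 156 @ $5 = $1,326
Sale 2 (882) [LIFO — newest first]: 372 @ $13 + 180 @ $12 + 324 @ $7 + 6 @ $8 = $9,312
Total COGS = $1,326 + $9,312 = $10,638
Ending inventory: 68 @ $5 + 165 @ $8 = $1,660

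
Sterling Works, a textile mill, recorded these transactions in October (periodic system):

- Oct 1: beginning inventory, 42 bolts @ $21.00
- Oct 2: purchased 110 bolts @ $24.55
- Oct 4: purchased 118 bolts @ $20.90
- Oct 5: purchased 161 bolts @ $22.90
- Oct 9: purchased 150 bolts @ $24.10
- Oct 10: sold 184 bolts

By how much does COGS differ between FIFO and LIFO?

$142.30

FIFO COGS: 42 @ $21.00 + 110 @ $24.55 + 32 @ $20.90 = $4,251.30
LIFO COGS: 150 @ $24.10 + 34 @ $22.90 = $4,393.60
Difference = |$4,251.30 − $4,393.60| = $142.30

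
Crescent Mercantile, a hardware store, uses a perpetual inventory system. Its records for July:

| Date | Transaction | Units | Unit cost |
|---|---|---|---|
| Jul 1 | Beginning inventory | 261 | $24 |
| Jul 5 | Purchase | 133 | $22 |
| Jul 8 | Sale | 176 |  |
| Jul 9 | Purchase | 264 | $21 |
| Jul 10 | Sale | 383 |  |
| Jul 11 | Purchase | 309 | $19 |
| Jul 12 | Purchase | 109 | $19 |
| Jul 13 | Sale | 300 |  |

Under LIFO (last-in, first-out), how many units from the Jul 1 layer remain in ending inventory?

99

Jul 8, 176 sold [LIFO — newest first]: 133 @ $22 + 43 @ $24 = $3,958
Jul 10, 383 sold [LIFO — newest first]: 264 @ $21 + 119 @ $24 = $8,400
Jul 13, 300 sold [LIFO — newest first]: 109 @ $19 + 191 @ $19 = $5,700
Total COGS = $3,958 + $8,400 + $5,700 = $18,058
Ending inventory: 99 @ $24 + 118 @ $19 = $4,618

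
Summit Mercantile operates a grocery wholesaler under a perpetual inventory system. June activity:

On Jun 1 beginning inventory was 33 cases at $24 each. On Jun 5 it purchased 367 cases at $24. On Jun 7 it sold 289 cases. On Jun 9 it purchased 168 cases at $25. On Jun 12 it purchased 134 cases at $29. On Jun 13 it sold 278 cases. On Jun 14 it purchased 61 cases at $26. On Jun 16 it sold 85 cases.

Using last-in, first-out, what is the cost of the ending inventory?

Jun 7, 289 sold [LIFO — newest first]: 289 @ $24 = $6,936
Jun 13, 278 sold [LIFO — newest first]: 134 @ $29 + 144 @ $25 = $7,486
Jun 16, 85 sold [LIFO — newest first]: 61 @ $26 + 24 @ $25 = $2,186
Total COGS = $6,936 + $7,486 + $2,186 = $16,608
Ending inventory: 33 @ $24 + 78 @ $24 = $2,664
Check: goods available $19,272 = COGS $16,608 + ending $2,664

Ending inventory = $2,664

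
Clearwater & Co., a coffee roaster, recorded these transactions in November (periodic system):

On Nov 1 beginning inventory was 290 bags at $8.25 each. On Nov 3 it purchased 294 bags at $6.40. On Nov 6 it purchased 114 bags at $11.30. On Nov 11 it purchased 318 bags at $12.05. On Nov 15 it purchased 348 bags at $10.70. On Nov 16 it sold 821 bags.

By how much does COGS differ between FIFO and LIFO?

$2,061.65

FIFO COGS: 290 @ $8.25 + 294 @ $6.40 + 114 @ $11.30 + 123 @ $12.05 = $7,044.45
LIFO COGS: 348 @ $10.70 + 318 @ $12.05 + 114 @ $11.30 + 41 @ $6.40 = $9,106.10
Difference = |$7,044.45 − $9,106.10| = $2,061.65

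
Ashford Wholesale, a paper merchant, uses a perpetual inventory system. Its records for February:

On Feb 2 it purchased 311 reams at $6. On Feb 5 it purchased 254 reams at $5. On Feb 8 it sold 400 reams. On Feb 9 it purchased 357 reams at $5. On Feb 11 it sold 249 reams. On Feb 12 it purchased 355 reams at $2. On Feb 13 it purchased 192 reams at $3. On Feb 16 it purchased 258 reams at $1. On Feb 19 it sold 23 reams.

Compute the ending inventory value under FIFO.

Ending inventory = $2,794

Feb 8, 400 sold [FIFO — oldest first]: 311 @ $6 + 89 @ $5 = $2,311
Feb 11, 249 sold [FIFO — oldest first]: 165 @ $5 + 84 @ $5 = $1,245
Feb 19, 23 sold [FIFO — oldest first]: 23 @ $5 = $115
Total COGS = $2,311 + $1,245 + $115 = $3,671
Ending inventory: 250 @ $5 + 355 @ $2 + 192 @ $3 + 258 @ $1 = $2,794
Check: goods available $6,465 = COGS $3,671 + ending $2,794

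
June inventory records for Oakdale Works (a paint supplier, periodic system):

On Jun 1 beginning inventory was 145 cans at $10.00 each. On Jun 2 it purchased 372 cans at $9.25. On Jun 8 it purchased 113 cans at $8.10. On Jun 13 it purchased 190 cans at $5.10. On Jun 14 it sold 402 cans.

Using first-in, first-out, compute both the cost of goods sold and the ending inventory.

COGS = $3,827.25; ending inventory = $2,948.05

Jun 14, 402 sold [FIFO — oldest first]: 145 @ $10.00 + 257 @ $9.25 = $3,827.25
Ending inventory: 115 @ $9.25 + 113 @ $8.10 + 190 @ $5.10 = $2,948.05
Check: goods available $6,775.30 = COGS $3,827.25 + ending $2,948.05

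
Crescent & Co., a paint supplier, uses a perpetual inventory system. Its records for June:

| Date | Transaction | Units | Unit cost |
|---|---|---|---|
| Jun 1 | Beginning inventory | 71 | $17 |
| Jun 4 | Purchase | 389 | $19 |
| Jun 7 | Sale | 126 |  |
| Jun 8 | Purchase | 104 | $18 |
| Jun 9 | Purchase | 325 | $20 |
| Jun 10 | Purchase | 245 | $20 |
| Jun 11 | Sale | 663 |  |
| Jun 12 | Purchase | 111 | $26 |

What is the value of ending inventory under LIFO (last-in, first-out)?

Ending inventory = $9,288

Jun 7, 126 sold [LIFO — newest first]: 126 @ $19 = $2,394
Jun 11, 663 sold [LIFO — newest first]: 245 @ $20 + 325 @ $20 + 93 @ $18 = $13,074
Total COGS = $2,394 + $13,074 = $15,468
Ending inventory: 71 @ $17 + 263 @ $19 + 11 @ $18 + 111 @ $26 = $9,288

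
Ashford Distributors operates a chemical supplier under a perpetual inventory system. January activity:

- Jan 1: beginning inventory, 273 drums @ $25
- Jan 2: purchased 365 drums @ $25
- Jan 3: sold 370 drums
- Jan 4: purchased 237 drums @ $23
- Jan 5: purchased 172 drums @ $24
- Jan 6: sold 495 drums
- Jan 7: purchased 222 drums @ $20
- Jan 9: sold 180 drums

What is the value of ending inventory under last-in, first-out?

Jan 3, 370 sold [LIFO — newest first]: 365 @ $25 + 5 @ $25 = $9,250
Jan 6, 495 sold [LIFO — newest first]: 172 @ $24 + 237 @ $23 + 86 @ $25 = $11,729
Jan 9, 180 sold [LIFO — newest first]: 180 @ $20 = $3,600
Total COGS = $9,250 + $11,729 + $3,600 = $24,579
Ending inventory: 182 @ $25 + 42 @ $20 = $5,390

Ending inventory = $5,390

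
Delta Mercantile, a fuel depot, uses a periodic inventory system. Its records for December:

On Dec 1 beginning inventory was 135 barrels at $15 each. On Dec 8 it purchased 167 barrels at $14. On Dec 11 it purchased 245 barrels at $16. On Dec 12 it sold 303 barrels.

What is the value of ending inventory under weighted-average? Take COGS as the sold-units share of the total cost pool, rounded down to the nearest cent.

Ending inventory = $3,694.80

Dec 12, sell 303: 303/547 × $8,283.00 → $4,588.20
Ending inventory (cost pool remaining) = $3,694.80
Check: goods available $8,283.00 = COGS $4,588.20 + ending $3,694.80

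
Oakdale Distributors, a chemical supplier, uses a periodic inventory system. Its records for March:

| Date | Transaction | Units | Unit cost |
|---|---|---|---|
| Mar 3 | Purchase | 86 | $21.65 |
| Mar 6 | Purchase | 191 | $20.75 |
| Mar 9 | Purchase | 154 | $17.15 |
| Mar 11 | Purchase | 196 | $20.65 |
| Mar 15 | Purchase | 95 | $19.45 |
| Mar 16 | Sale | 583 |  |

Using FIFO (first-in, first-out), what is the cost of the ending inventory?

Ending inventory = $2,756.35

Mar 16, 583 sold [FIFO — oldest first]: 86 @ $21.65 + 191 @ $20.75 + 154 @ $17.15 + 152 @ $20.65 = $11,605.05
Ending inventory: 44 @ $20.65 + 95 @ $19.45 = $2,756.35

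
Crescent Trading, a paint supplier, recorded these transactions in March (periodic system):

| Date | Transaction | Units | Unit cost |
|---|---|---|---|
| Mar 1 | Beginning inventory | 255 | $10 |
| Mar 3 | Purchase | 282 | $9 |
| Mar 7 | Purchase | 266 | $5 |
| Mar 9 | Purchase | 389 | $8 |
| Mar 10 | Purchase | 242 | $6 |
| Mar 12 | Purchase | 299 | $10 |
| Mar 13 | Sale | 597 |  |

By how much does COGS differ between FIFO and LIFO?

FIFO COGS: 255 @ $10 + 282 @ $9 + 60 @ $5 = $5,388
LIFO COGS: 299 @ $10 + 242 @ $6 + 56 @ $8 = $4,890
Difference = |$5,388 − $4,890| = $498

$498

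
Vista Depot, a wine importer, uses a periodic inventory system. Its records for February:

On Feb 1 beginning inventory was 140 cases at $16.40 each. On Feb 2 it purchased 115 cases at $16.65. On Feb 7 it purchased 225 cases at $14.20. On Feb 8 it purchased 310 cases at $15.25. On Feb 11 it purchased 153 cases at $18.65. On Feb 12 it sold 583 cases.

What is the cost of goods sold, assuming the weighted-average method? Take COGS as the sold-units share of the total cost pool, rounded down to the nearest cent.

COGS = $9,265.37

Feb 12, sell 583: 583/943 × $14,986.70 → $9,265.37
Ending inventory (cost pool remaining) = $5,721.33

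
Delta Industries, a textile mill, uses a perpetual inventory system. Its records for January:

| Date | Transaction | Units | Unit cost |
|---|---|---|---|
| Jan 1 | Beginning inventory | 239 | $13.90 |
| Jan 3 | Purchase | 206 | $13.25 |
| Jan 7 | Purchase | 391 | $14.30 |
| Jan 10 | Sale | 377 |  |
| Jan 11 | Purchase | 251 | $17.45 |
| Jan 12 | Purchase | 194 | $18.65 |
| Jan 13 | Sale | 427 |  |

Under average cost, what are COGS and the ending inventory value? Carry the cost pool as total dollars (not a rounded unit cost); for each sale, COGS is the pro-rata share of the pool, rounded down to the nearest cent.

After Jan 1: 239 on hand, pool $3,322.10 (≈ $13.9000 each)
After Jan 3: 445 on hand, pool $6,051.60 (≈ $13.5991 each)
After Jan 7: 836 on hand, pool $11,642.90 (≈ $13.9269 each)
Jan 10, sell 377: 377/836 × $11,642.90 → $5,250.44
After Jan 11: 710 on hand, pool $10,772.41 (≈ $15.1724 each)
After Jan 12: 904 on hand, pool $14,390.51 (≈ $15.9187 each)
Jan 13, sell 427: 427/904 × $14,390.51 → $6,797.28
Total COGS = $5,250.44 + $6,797.28 = $12,047.72
Ending inventory (cost pool remaining) = $7,593.23

COGS = $12,047.72; ending inventory = $7,593.23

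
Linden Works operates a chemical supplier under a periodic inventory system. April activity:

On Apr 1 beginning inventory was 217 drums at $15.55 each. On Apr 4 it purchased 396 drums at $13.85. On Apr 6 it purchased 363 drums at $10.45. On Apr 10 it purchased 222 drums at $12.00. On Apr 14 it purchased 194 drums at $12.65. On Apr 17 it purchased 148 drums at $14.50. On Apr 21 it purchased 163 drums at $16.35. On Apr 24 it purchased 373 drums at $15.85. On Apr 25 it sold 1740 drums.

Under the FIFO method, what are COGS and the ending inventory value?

COGS = $23,167.90; ending inventory = $5,325.60

Apr 25, 1740 sold [FIFO — oldest first]: 217 @ $15.55 + 396 @ $13.85 + 363 @ $10.45 + 222 @ $12.00 + 194 @ $12.65 + 148 @ $14.50 + 163 @ $16.35 + 37 @ $15.85 = $23,167.90
Ending inventory: 336 @ $15.85 = $5,325.60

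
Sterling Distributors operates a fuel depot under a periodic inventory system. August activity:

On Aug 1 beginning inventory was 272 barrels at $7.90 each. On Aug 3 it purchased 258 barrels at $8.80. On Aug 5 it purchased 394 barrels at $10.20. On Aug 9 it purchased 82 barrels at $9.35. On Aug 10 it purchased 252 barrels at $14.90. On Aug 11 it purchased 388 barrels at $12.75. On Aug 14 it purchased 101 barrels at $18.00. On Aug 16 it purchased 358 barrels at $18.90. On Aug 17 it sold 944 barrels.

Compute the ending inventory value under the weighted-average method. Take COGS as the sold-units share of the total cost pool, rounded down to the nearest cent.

Ending inventory = $14,610.79

Aug 17, sell 944: 944/2105 × $26,490.70 → $11,879.91
Ending inventory (cost pool remaining) = $14,610.79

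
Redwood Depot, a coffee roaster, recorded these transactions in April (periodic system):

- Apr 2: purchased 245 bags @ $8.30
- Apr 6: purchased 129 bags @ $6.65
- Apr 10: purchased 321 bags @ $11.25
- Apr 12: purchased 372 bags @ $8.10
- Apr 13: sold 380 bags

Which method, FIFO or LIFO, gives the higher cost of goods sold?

LIFO

FIFO COGS: 245 @ $8.30 + 129 @ $6.65 + 6 @ $11.25 = $2,958.85
LIFO COGS: 372 @ $8.10 + 8 @ $11.25 = $3,103.20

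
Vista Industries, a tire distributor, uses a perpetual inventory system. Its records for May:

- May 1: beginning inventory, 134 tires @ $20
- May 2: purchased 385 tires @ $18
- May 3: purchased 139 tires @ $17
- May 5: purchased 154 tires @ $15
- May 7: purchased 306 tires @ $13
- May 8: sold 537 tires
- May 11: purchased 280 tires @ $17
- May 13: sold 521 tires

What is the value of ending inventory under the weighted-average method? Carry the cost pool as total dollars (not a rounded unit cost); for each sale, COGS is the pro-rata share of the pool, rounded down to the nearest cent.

After May 1: 134 on hand, pool $2,680.00 (≈ $20.0000 each)
After May 2: 519 on hand, pool $9,610.00 (≈ $18.5164 each)
After May 3: 658 on hand, pool $11,973.00 (≈ $18.1960 each)
After May 5: 812 on hand, pool $14,283.00 (≈ $17.5899 each)
After May 7: 1118 on hand, pool $18,261.00 (≈ $16.3336 each)
May 8, sell 537: 537/1118 × $18,261.00 → $8,771.16
After May 11: 861 on hand, pool $14,249.84 (≈ $16.5503 each)
May 13, sell 521: 521/861 × $14,249.84 → $8,622.72
Total COGS = $8,771.16 + $8,622.72 = $17,393.88
Ending inventory (cost pool remaining) = $5,627.12
Check: goods available $23,021.00 = COGS $17,393.88 + ending $5,627.12

Ending inventory = $5,627.12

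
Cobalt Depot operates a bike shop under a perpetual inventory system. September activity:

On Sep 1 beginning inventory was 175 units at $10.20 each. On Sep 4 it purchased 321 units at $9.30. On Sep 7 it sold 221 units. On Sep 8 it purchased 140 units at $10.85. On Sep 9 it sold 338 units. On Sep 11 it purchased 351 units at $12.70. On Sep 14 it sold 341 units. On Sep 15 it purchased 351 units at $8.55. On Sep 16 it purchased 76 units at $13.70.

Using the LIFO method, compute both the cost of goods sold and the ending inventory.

Sep 7, 221 sold [LIFO — newest first]: 221 @ $9.30 = $2,055.30
Sep 9, 338 sold [LIFO — newest first]: 140 @ $10.85 + 100 @ $9.30 + 98 @ $10.20 = $3,448.60
Sep 14, 341 sold [LIFO — newest first]: 341 @ $12.70 = $4,330.70
Total COGS = $2,055.30 + $3,448.60 + $4,330.70 = $9,834.60
Ending inventory: 77 @ $10.20 + 10 @ $12.70 + 351 @ $8.55 + 76 @ $13.70 = $4,954.65

COGS = $9,834.60; ending inventory = $4,954.65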